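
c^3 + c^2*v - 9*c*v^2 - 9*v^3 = (c - 3*v)*(c + v)*(c + 3*v)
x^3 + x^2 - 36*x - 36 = (x - 6)*(x + 1)*(x + 6)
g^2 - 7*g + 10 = (g - 5)*(g - 2)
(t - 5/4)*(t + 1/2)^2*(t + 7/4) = t^4 + 3*t^3/2 - 23*t^2/16 - 33*t/16 - 35/64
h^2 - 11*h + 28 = (h - 7)*(h - 4)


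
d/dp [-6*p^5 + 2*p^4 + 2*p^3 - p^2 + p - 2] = -30*p^4 + 8*p^3 + 6*p^2 - 2*p + 1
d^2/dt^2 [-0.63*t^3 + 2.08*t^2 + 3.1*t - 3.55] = 4.16 - 3.78*t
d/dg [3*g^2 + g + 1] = 6*g + 1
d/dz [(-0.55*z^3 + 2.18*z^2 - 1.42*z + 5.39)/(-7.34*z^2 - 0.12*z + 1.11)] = (4.037*z^4 + 0.132000000000001*z^3 - 12.5159*z^2 + 83.9648*z - 0.9294)/(53.8756*z^4 + 1.7616*z^3 - 16.2804*z^2 - 0.2664*z + 1.2321)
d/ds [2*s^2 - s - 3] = 4*s - 1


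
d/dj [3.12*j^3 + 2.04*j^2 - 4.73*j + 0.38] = 9.36*j^2 + 4.08*j - 4.73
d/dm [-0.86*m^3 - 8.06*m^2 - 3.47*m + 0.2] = -2.58*m^2 - 16.12*m - 3.47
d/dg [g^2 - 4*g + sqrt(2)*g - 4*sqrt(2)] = 2*g - 4 + sqrt(2)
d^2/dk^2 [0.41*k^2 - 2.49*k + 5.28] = 0.820000000000000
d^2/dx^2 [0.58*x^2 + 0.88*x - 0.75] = 1.16000000000000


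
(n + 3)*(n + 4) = n^2 + 7*n + 12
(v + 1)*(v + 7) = v^2 + 8*v + 7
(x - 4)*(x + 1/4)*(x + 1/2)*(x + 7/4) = x^4 - 3*x^3/2 - 137*x^2/16 - 177*x/32 - 7/8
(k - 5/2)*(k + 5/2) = k^2 - 25/4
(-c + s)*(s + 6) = -c*s - 6*c + s^2 + 6*s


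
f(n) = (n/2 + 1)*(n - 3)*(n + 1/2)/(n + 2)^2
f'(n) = -2*(n/2 + 1)*(n - 3)*(n + 1/2)/(n + 2)^3 + (n/2 + 1)*(n - 3)/(n + 2)^2 + (n/2 + 1)*(n + 1/2)/(n + 2)^2 + (n - 3)*(n + 1/2)/(2*(n + 2)^2)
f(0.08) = -0.41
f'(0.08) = -0.37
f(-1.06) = 1.21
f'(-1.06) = -3.74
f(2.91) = -0.03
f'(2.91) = 0.34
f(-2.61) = -9.70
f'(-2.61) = -9.58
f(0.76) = -0.51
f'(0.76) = 0.01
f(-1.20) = 1.84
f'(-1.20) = -5.36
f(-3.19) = -7.00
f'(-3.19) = -2.15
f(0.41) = -0.49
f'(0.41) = -0.15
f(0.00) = -0.38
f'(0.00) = -0.44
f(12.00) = 4.02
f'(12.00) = 0.48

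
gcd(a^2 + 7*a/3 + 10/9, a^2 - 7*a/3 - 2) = a + 2/3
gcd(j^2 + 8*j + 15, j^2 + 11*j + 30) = j + 5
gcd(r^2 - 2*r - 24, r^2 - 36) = r - 6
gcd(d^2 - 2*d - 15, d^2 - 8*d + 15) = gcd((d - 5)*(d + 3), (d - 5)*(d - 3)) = d - 5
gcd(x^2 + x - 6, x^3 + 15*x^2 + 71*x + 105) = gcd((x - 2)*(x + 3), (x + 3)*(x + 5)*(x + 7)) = x + 3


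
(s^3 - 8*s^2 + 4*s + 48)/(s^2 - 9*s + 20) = (s^2 - 4*s - 12)/(s - 5)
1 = 1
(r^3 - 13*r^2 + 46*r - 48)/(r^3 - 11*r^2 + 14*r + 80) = (r^2 - 5*r + 6)/(r^2 - 3*r - 10)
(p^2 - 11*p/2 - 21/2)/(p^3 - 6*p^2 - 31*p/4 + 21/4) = 2/(2*p - 1)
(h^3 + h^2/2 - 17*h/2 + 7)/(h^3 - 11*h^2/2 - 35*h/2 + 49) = (h - 1)/(h - 7)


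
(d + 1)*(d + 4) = d^2 + 5*d + 4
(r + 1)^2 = r^2 + 2*r + 1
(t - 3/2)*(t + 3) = t^2 + 3*t/2 - 9/2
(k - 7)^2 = k^2 - 14*k + 49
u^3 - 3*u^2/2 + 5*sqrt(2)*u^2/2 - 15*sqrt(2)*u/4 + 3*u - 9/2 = (u - 3/2)*(u + sqrt(2))*(u + 3*sqrt(2)/2)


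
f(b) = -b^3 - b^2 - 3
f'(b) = -3*b^2 - 2*b = b*(-3*b - 2)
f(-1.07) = -2.92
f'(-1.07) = -1.29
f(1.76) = -11.55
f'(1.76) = -12.81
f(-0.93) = -3.06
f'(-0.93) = -0.73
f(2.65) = -28.63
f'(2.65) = -26.37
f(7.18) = -424.70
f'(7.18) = -169.02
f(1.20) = -6.17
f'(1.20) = -6.72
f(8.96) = -802.60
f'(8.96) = -258.76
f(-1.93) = 0.46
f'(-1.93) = -7.31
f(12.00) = -1875.00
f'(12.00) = -456.00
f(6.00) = -255.00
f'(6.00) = -120.00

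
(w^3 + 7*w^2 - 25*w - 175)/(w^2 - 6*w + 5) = (w^2 + 12*w + 35)/(w - 1)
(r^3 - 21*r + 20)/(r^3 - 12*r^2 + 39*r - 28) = (r + 5)/(r - 7)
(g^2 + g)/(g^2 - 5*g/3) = 3*(g + 1)/(3*g - 5)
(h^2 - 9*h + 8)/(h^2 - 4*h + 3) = (h - 8)/(h - 3)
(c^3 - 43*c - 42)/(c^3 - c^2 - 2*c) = (c^2 - c - 42)/(c*(c - 2))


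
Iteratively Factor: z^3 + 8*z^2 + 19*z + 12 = (z + 4)*(z^2 + 4*z + 3) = (z + 1)*(z + 4)*(z + 3)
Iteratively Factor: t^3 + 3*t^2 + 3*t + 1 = (t + 1)*(t^2 + 2*t + 1) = (t + 1)^2*(t + 1)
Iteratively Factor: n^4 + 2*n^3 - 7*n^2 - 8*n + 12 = (n + 3)*(n^3 - n^2 - 4*n + 4) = (n - 2)*(n + 3)*(n^2 + n - 2) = (n - 2)*(n + 2)*(n + 3)*(n - 1)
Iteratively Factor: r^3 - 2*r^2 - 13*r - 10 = (r + 1)*(r^2 - 3*r - 10) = (r + 1)*(r + 2)*(r - 5)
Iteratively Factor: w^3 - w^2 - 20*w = (w)*(w^2 - w - 20) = w*(w - 5)*(w + 4)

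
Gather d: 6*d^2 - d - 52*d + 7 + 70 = 6*d^2 - 53*d + 77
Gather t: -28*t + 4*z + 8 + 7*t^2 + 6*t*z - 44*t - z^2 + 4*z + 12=7*t^2 + t*(6*z - 72) - z^2 + 8*z + 20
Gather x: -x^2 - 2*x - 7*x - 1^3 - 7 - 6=-x^2 - 9*x - 14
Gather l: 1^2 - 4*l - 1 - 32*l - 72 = -36*l - 72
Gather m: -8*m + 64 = 64 - 8*m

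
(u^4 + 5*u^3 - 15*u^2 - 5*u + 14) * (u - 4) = u^5 + u^4 - 35*u^3 + 55*u^2 + 34*u - 56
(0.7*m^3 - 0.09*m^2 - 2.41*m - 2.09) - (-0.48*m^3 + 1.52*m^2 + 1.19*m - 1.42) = 1.18*m^3 - 1.61*m^2 - 3.6*m - 0.67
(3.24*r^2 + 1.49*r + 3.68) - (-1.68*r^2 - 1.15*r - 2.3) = 4.92*r^2 + 2.64*r + 5.98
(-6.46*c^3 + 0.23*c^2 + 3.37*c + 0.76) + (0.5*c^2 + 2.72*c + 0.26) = -6.46*c^3 + 0.73*c^2 + 6.09*c + 1.02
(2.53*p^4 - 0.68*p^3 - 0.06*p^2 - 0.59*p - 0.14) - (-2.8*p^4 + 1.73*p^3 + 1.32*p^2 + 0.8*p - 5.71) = 5.33*p^4 - 2.41*p^3 - 1.38*p^2 - 1.39*p + 5.57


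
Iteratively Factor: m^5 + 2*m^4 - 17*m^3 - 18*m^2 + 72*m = (m + 4)*(m^4 - 2*m^3 - 9*m^2 + 18*m) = m*(m + 4)*(m^3 - 2*m^2 - 9*m + 18) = m*(m - 2)*(m + 4)*(m^2 - 9) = m*(m - 3)*(m - 2)*(m + 4)*(m + 3)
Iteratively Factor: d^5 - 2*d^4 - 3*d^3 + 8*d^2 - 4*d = (d - 1)*(d^4 - d^3 - 4*d^2 + 4*d) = (d - 1)^2*(d^3 - 4*d) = (d - 2)*(d - 1)^2*(d^2 + 2*d) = (d - 2)*(d - 1)^2*(d + 2)*(d)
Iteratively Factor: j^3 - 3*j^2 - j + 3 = (j - 1)*(j^2 - 2*j - 3) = (j - 3)*(j - 1)*(j + 1)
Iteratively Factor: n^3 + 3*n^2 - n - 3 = (n - 1)*(n^2 + 4*n + 3) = (n - 1)*(n + 3)*(n + 1)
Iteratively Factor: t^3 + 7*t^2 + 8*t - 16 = (t - 1)*(t^2 + 8*t + 16) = (t - 1)*(t + 4)*(t + 4)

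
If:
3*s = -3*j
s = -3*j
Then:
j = 0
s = 0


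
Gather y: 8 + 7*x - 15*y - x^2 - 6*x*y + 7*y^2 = -x^2 + 7*x + 7*y^2 + y*(-6*x - 15) + 8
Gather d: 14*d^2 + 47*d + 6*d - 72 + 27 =14*d^2 + 53*d - 45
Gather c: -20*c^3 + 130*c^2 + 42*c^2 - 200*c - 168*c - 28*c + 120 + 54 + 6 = -20*c^3 + 172*c^2 - 396*c + 180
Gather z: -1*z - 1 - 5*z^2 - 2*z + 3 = -5*z^2 - 3*z + 2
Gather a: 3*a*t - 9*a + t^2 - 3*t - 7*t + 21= a*(3*t - 9) + t^2 - 10*t + 21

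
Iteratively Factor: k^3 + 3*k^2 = (k)*(k^2 + 3*k) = k*(k + 3)*(k)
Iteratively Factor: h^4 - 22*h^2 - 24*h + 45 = (h + 3)*(h^3 - 3*h^2 - 13*h + 15) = (h - 1)*(h + 3)*(h^2 - 2*h - 15) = (h - 5)*(h - 1)*(h + 3)*(h + 3)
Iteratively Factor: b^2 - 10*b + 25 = (b - 5)*(b - 5)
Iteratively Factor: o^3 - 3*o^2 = (o - 3)*(o^2) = o*(o - 3)*(o)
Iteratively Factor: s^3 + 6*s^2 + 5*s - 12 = (s + 4)*(s^2 + 2*s - 3) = (s + 3)*(s + 4)*(s - 1)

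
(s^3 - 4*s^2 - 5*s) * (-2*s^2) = -2*s^5 + 8*s^4 + 10*s^3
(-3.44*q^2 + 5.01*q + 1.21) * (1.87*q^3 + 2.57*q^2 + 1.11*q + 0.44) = -6.4328*q^5 + 0.527900000000001*q^4 + 11.32*q^3 + 7.1572*q^2 + 3.5475*q + 0.5324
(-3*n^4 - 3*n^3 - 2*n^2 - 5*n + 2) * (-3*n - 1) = 9*n^5 + 12*n^4 + 9*n^3 + 17*n^2 - n - 2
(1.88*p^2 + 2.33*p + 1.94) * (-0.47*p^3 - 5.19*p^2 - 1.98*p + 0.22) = -0.8836*p^5 - 10.8523*p^4 - 16.7269*p^3 - 14.2684*p^2 - 3.3286*p + 0.4268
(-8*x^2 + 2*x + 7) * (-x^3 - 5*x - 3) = 8*x^5 - 2*x^4 + 33*x^3 + 14*x^2 - 41*x - 21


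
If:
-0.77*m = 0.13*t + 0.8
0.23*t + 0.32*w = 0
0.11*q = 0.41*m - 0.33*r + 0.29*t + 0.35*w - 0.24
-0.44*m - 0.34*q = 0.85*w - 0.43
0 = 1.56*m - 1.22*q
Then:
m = -0.74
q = -0.95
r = -1.54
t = -1.76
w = 1.27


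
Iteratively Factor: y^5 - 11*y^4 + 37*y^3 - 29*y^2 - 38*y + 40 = (y + 1)*(y^4 - 12*y^3 + 49*y^2 - 78*y + 40) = (y - 2)*(y + 1)*(y^3 - 10*y^2 + 29*y - 20) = (y - 4)*(y - 2)*(y + 1)*(y^2 - 6*y + 5) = (y - 5)*(y - 4)*(y - 2)*(y + 1)*(y - 1)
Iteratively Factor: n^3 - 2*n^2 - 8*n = (n + 2)*(n^2 - 4*n) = n*(n + 2)*(n - 4)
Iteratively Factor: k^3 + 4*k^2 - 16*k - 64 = (k - 4)*(k^2 + 8*k + 16) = (k - 4)*(k + 4)*(k + 4)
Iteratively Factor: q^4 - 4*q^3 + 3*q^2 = (q - 1)*(q^3 - 3*q^2) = q*(q - 1)*(q^2 - 3*q) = q*(q - 3)*(q - 1)*(q)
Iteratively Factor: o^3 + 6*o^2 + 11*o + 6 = (o + 3)*(o^2 + 3*o + 2) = (o + 1)*(o + 3)*(o + 2)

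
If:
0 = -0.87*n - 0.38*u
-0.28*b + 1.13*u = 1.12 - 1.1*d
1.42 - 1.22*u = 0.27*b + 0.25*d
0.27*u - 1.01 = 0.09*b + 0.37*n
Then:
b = -2.04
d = -1.47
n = -0.84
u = 1.92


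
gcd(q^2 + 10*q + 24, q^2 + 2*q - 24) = q + 6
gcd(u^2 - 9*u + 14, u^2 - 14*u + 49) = u - 7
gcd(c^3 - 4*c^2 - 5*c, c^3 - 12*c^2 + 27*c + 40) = c^2 - 4*c - 5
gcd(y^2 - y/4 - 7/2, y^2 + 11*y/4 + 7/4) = y + 7/4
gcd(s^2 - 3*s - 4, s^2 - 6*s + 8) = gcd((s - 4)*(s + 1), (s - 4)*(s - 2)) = s - 4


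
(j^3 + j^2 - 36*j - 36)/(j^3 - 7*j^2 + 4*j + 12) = (j + 6)/(j - 2)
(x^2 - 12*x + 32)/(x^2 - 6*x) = (x^2 - 12*x + 32)/(x*(x - 6))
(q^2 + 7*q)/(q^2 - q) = (q + 7)/(q - 1)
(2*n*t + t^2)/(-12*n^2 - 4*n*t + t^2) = t/(-6*n + t)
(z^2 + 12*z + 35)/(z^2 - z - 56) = (z + 5)/(z - 8)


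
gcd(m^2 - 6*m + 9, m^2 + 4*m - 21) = m - 3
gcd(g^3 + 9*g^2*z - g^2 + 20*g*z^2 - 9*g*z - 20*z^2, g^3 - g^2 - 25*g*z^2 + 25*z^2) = g^2 + 5*g*z - g - 5*z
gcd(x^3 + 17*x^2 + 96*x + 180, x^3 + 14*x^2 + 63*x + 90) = x^2 + 11*x + 30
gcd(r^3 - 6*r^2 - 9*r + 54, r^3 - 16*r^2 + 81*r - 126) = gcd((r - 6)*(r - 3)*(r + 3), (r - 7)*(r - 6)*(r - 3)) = r^2 - 9*r + 18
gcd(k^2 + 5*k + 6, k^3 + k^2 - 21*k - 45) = k + 3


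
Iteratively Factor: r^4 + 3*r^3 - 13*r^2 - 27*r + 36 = (r - 3)*(r^3 + 6*r^2 + 5*r - 12) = (r - 3)*(r - 1)*(r^2 + 7*r + 12) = (r - 3)*(r - 1)*(r + 3)*(r + 4)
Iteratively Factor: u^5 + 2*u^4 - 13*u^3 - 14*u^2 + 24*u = (u - 1)*(u^4 + 3*u^3 - 10*u^2 - 24*u) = (u - 1)*(u + 2)*(u^3 + u^2 - 12*u) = (u - 3)*(u - 1)*(u + 2)*(u^2 + 4*u) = (u - 3)*(u - 1)*(u + 2)*(u + 4)*(u)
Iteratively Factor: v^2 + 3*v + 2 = (v + 1)*(v + 2)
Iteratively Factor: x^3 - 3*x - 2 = (x - 2)*(x^2 + 2*x + 1) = (x - 2)*(x + 1)*(x + 1)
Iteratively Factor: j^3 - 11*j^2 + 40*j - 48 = (j - 3)*(j^2 - 8*j + 16) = (j - 4)*(j - 3)*(j - 4)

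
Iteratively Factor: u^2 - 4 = (u + 2)*(u - 2)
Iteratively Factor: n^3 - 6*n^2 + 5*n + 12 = (n + 1)*(n^2 - 7*n + 12) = (n - 4)*(n + 1)*(n - 3)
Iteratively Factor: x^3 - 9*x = (x)*(x^2 - 9) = x*(x - 3)*(x + 3)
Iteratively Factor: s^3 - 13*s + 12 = (s + 4)*(s^2 - 4*s + 3) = (s - 3)*(s + 4)*(s - 1)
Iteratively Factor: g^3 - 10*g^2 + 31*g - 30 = (g - 3)*(g^2 - 7*g + 10) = (g - 5)*(g - 3)*(g - 2)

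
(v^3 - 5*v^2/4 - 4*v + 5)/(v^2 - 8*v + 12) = (4*v^2 + 3*v - 10)/(4*(v - 6))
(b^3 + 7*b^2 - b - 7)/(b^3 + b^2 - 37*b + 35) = (b + 1)/(b - 5)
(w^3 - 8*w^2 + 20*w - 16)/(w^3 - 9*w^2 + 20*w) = (w^2 - 4*w + 4)/(w*(w - 5))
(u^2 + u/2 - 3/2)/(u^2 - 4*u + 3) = (u + 3/2)/(u - 3)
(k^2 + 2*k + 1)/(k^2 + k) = (k + 1)/k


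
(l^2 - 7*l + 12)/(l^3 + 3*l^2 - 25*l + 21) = (l - 4)/(l^2 + 6*l - 7)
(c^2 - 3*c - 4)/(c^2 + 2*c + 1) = (c - 4)/(c + 1)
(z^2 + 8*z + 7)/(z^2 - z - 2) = (z + 7)/(z - 2)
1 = 1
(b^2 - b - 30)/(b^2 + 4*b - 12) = (b^2 - b - 30)/(b^2 + 4*b - 12)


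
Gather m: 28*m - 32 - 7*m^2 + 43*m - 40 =-7*m^2 + 71*m - 72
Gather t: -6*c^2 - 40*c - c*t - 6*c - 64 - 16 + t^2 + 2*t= -6*c^2 - 46*c + t^2 + t*(2 - c) - 80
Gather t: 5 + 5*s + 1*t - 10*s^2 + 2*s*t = -10*s^2 + 5*s + t*(2*s + 1) + 5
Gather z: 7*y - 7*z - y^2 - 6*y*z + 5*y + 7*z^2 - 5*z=-y^2 + 12*y + 7*z^2 + z*(-6*y - 12)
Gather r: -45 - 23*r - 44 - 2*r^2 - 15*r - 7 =-2*r^2 - 38*r - 96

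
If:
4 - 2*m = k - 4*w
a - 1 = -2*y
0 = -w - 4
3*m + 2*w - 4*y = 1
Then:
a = 1 - 2*y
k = -8*y/3 - 18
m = 4*y/3 + 3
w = -4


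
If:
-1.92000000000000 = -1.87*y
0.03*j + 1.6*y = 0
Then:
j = -54.76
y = 1.03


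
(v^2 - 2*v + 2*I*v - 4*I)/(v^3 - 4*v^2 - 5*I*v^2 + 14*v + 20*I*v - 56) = (v - 2)/(v^2 - v*(4 + 7*I) + 28*I)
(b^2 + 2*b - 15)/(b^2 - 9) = (b + 5)/(b + 3)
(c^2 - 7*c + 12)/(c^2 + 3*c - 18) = (c - 4)/(c + 6)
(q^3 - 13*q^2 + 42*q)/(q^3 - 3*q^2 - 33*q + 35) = q*(q - 6)/(q^2 + 4*q - 5)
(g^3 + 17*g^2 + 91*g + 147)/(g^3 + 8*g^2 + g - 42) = (g + 7)/(g - 2)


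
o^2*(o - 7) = o^3 - 7*o^2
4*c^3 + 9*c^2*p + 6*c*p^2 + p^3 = (c + p)^2*(4*c + p)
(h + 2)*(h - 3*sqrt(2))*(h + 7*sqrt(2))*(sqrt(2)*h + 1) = sqrt(2)*h^4 + 2*sqrt(2)*h^3 + 9*h^3 - 38*sqrt(2)*h^2 + 18*h^2 - 76*sqrt(2)*h - 42*h - 84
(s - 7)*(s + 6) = s^2 - s - 42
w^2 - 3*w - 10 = (w - 5)*(w + 2)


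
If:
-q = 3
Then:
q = -3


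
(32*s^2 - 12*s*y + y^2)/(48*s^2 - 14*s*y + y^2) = (-4*s + y)/(-6*s + y)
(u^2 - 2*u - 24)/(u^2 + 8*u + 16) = (u - 6)/(u + 4)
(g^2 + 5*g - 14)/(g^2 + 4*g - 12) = (g + 7)/(g + 6)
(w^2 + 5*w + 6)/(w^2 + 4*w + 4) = (w + 3)/(w + 2)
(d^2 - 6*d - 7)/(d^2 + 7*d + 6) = (d - 7)/(d + 6)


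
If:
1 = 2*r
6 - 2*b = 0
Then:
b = 3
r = 1/2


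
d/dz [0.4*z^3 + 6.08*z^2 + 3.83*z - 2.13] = 1.2*z^2 + 12.16*z + 3.83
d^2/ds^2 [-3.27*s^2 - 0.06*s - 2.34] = -6.54000000000000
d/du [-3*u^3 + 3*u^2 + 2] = 3*u*(2 - 3*u)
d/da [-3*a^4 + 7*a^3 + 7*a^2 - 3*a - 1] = -12*a^3 + 21*a^2 + 14*a - 3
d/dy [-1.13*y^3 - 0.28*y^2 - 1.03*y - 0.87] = -3.39*y^2 - 0.56*y - 1.03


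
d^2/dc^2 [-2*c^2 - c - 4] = -4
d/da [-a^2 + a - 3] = 1 - 2*a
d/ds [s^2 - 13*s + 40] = 2*s - 13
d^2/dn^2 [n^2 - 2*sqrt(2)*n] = 2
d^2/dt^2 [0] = 0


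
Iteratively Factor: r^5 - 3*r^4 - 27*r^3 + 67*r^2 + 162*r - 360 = (r - 5)*(r^4 + 2*r^3 - 17*r^2 - 18*r + 72) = (r - 5)*(r - 3)*(r^3 + 5*r^2 - 2*r - 24) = (r - 5)*(r - 3)*(r - 2)*(r^2 + 7*r + 12) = (r - 5)*(r - 3)*(r - 2)*(r + 4)*(r + 3)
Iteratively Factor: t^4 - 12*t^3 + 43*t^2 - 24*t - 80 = (t - 5)*(t^3 - 7*t^2 + 8*t + 16) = (t - 5)*(t - 4)*(t^2 - 3*t - 4) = (t - 5)*(t - 4)*(t + 1)*(t - 4)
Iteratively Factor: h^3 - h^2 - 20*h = (h - 5)*(h^2 + 4*h) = (h - 5)*(h + 4)*(h)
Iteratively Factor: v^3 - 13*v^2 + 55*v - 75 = (v - 5)*(v^2 - 8*v + 15) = (v - 5)*(v - 3)*(v - 5)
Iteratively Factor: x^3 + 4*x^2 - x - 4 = (x - 1)*(x^2 + 5*x + 4) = (x - 1)*(x + 4)*(x + 1)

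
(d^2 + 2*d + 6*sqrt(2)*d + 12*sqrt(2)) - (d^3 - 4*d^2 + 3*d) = -d^3 + 5*d^2 - d + 6*sqrt(2)*d + 12*sqrt(2)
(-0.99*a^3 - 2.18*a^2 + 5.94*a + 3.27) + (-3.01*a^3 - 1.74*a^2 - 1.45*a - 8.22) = -4.0*a^3 - 3.92*a^2 + 4.49*a - 4.95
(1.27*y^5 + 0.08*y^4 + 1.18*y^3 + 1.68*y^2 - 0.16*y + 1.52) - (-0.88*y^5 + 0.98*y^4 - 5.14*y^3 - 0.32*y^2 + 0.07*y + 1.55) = 2.15*y^5 - 0.9*y^4 + 6.32*y^3 + 2.0*y^2 - 0.23*y - 0.03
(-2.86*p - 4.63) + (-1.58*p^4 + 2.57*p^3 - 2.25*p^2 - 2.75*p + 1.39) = -1.58*p^4 + 2.57*p^3 - 2.25*p^2 - 5.61*p - 3.24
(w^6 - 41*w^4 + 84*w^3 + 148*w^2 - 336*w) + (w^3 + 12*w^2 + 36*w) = w^6 - 41*w^4 + 85*w^3 + 160*w^2 - 300*w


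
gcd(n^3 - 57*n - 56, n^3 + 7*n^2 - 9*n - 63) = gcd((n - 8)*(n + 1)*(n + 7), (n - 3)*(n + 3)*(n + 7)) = n + 7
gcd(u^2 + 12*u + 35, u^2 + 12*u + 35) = u^2 + 12*u + 35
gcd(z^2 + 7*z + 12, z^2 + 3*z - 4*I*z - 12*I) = z + 3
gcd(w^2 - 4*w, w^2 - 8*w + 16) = w - 4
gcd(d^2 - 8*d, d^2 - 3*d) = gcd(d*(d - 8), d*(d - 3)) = d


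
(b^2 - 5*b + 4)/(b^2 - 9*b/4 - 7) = 4*(b - 1)/(4*b + 7)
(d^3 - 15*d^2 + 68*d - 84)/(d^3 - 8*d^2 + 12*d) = (d - 7)/d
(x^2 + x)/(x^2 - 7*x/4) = 4*(x + 1)/(4*x - 7)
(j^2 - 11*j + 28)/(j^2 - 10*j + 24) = (j - 7)/(j - 6)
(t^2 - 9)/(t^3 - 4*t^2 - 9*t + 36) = 1/(t - 4)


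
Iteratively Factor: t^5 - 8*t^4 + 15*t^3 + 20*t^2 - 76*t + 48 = (t - 1)*(t^4 - 7*t^3 + 8*t^2 + 28*t - 48) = (t - 4)*(t - 1)*(t^3 - 3*t^2 - 4*t + 12) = (t - 4)*(t - 2)*(t - 1)*(t^2 - t - 6) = (t - 4)*(t - 2)*(t - 1)*(t + 2)*(t - 3)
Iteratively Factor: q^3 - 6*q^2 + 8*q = (q)*(q^2 - 6*q + 8) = q*(q - 2)*(q - 4)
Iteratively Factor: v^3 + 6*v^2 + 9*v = (v + 3)*(v^2 + 3*v) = (v + 3)^2*(v)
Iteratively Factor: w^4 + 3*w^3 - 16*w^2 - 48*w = (w + 3)*(w^3 - 16*w) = w*(w + 3)*(w^2 - 16) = w*(w - 4)*(w + 3)*(w + 4)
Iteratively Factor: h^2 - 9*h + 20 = (h - 4)*(h - 5)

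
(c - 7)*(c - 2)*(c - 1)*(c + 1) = c^4 - 9*c^3 + 13*c^2 + 9*c - 14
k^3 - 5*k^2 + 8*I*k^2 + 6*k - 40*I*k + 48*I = (k - 3)*(k - 2)*(k + 8*I)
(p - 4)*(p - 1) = p^2 - 5*p + 4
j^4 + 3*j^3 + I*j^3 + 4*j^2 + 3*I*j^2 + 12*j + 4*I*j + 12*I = (j + 3)*(j - 2*I)*(j + I)*(j + 2*I)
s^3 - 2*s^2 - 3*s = s*(s - 3)*(s + 1)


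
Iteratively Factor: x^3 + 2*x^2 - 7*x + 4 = (x + 4)*(x^2 - 2*x + 1) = (x - 1)*(x + 4)*(x - 1)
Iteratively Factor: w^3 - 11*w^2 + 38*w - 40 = (w - 5)*(w^2 - 6*w + 8) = (w - 5)*(w - 4)*(w - 2)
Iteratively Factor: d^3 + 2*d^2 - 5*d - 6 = (d + 1)*(d^2 + d - 6) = (d - 2)*(d + 1)*(d + 3)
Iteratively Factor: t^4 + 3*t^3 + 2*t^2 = (t + 2)*(t^3 + t^2) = (t + 1)*(t + 2)*(t^2) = t*(t + 1)*(t + 2)*(t)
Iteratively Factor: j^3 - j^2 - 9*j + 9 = (j - 3)*(j^2 + 2*j - 3) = (j - 3)*(j + 3)*(j - 1)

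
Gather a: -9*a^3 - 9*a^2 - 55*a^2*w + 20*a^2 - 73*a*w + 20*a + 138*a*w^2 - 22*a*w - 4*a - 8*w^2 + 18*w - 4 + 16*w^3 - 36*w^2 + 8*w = -9*a^3 + a^2*(11 - 55*w) + a*(138*w^2 - 95*w + 16) + 16*w^3 - 44*w^2 + 26*w - 4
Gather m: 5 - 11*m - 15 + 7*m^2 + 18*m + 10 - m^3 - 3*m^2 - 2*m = -m^3 + 4*m^2 + 5*m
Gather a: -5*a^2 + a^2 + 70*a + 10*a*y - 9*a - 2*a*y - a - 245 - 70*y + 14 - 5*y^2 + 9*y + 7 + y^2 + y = -4*a^2 + a*(8*y + 60) - 4*y^2 - 60*y - 224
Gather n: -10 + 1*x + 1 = x - 9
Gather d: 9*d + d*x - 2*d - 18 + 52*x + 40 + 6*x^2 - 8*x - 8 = d*(x + 7) + 6*x^2 + 44*x + 14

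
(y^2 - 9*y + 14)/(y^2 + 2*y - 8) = (y - 7)/(y + 4)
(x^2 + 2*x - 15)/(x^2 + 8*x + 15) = (x - 3)/(x + 3)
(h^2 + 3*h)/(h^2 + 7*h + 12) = h/(h + 4)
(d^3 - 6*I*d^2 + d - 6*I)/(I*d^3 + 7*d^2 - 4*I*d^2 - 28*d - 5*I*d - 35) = -(I*d^3 + 6*d^2 + I*d + 6)/(d^3 - d^2*(4 + 7*I) - d*(5 - 28*I) + 35*I)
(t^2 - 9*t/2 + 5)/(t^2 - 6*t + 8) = (t - 5/2)/(t - 4)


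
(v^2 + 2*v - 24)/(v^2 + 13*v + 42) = (v - 4)/(v + 7)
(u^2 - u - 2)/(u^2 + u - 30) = (u^2 - u - 2)/(u^2 + u - 30)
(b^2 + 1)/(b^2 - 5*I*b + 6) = (b - I)/(b - 6*I)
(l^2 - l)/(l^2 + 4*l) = (l - 1)/(l + 4)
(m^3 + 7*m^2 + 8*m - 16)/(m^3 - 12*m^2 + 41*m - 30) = (m^2 + 8*m + 16)/(m^2 - 11*m + 30)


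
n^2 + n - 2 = (n - 1)*(n + 2)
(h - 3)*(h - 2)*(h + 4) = h^3 - h^2 - 14*h + 24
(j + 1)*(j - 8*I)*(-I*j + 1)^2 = -j^4 - j^3 + 6*I*j^3 - 15*j^2 + 6*I*j^2 - 15*j - 8*I*j - 8*I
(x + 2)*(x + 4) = x^2 + 6*x + 8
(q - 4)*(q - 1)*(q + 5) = q^3 - 21*q + 20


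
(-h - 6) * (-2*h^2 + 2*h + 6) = 2*h^3 + 10*h^2 - 18*h - 36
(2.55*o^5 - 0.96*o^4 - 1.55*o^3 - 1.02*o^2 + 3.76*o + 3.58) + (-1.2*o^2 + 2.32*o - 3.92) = 2.55*o^5 - 0.96*o^4 - 1.55*o^3 - 2.22*o^2 + 6.08*o - 0.34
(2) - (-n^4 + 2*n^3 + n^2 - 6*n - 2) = n^4 - 2*n^3 - n^2 + 6*n + 4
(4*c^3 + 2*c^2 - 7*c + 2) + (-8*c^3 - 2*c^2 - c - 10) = -4*c^3 - 8*c - 8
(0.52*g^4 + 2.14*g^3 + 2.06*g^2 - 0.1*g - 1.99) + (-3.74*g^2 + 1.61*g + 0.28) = 0.52*g^4 + 2.14*g^3 - 1.68*g^2 + 1.51*g - 1.71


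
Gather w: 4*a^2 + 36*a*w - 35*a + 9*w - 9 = 4*a^2 - 35*a + w*(36*a + 9) - 9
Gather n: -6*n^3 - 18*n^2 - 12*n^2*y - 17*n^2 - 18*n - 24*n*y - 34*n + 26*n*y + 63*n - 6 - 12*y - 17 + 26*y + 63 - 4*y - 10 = -6*n^3 + n^2*(-12*y - 35) + n*(2*y + 11) + 10*y + 30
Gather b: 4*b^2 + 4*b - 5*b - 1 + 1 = 4*b^2 - b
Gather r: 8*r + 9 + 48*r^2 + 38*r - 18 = 48*r^2 + 46*r - 9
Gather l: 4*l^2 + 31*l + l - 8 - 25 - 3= 4*l^2 + 32*l - 36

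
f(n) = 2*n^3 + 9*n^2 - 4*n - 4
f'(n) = 6*n^2 + 18*n - 4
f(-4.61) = 9.76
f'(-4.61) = 40.53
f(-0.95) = 6.21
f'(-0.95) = -15.68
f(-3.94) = 29.15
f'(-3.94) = 18.22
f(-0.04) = -3.83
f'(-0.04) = -4.71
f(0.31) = -4.32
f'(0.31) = 2.16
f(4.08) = 265.33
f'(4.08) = 169.32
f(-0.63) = 1.59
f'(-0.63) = -12.96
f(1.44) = 14.87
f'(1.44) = 34.36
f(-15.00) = -4669.00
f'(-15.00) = 1076.00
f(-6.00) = -88.00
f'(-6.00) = 104.00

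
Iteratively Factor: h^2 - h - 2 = (h - 2)*(h + 1)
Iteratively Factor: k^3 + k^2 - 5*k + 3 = (k - 1)*(k^2 + 2*k - 3) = (k - 1)*(k + 3)*(k - 1)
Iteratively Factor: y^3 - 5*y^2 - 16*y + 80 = (y - 5)*(y^2 - 16) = (y - 5)*(y - 4)*(y + 4)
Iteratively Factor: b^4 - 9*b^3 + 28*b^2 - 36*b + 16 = (b - 2)*(b^3 - 7*b^2 + 14*b - 8) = (b - 2)^2*(b^2 - 5*b + 4) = (b - 4)*(b - 2)^2*(b - 1)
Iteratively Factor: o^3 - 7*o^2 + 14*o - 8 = (o - 4)*(o^2 - 3*o + 2) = (o - 4)*(o - 2)*(o - 1)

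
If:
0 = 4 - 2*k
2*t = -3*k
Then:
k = 2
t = -3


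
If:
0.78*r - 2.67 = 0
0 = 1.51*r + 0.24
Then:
No Solution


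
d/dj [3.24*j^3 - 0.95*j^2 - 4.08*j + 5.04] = 9.72*j^2 - 1.9*j - 4.08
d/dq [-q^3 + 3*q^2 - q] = -3*q^2 + 6*q - 1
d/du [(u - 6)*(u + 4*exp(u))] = u + (u - 6)*(4*exp(u) + 1) + 4*exp(u)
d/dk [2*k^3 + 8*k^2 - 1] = 2*k*(3*k + 8)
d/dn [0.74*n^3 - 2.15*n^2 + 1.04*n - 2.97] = 2.22*n^2 - 4.3*n + 1.04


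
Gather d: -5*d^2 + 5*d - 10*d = -5*d^2 - 5*d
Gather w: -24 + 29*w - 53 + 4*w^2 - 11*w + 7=4*w^2 + 18*w - 70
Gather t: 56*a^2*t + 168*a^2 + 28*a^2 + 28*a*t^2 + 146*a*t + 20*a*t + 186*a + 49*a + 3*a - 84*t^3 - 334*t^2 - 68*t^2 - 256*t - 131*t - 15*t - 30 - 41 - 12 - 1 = 196*a^2 + 238*a - 84*t^3 + t^2*(28*a - 402) + t*(56*a^2 + 166*a - 402) - 84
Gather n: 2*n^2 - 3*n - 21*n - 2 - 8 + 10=2*n^2 - 24*n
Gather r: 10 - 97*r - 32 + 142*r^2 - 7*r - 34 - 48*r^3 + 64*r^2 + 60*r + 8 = -48*r^3 + 206*r^2 - 44*r - 48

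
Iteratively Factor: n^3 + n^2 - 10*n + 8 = (n - 1)*(n^2 + 2*n - 8) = (n - 2)*(n - 1)*(n + 4)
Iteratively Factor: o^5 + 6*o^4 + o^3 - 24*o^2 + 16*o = (o + 4)*(o^4 + 2*o^3 - 7*o^2 + 4*o) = (o - 1)*(o + 4)*(o^3 + 3*o^2 - 4*o) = o*(o - 1)*(o + 4)*(o^2 + 3*o - 4) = o*(o - 1)*(o + 4)^2*(o - 1)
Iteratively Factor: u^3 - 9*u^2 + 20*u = (u)*(u^2 - 9*u + 20) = u*(u - 5)*(u - 4)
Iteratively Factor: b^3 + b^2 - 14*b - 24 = (b - 4)*(b^2 + 5*b + 6) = (b - 4)*(b + 2)*(b + 3)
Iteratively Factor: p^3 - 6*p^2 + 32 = (p - 4)*(p^2 - 2*p - 8) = (p - 4)^2*(p + 2)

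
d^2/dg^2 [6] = 0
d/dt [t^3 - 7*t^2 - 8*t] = 3*t^2 - 14*t - 8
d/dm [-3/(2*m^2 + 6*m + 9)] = 6*(2*m + 3)/(2*m^2 + 6*m + 9)^2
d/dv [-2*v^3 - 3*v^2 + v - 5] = -6*v^2 - 6*v + 1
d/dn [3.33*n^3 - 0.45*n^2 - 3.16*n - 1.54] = 9.99*n^2 - 0.9*n - 3.16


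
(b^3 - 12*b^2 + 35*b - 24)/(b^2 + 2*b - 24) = (b^3 - 12*b^2 + 35*b - 24)/(b^2 + 2*b - 24)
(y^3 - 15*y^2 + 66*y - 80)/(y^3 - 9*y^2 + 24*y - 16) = (y^3 - 15*y^2 + 66*y - 80)/(y^3 - 9*y^2 + 24*y - 16)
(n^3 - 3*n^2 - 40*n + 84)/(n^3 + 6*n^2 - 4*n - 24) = (n - 7)/(n + 2)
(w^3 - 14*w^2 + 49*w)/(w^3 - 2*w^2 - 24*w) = (-w^2 + 14*w - 49)/(-w^2 + 2*w + 24)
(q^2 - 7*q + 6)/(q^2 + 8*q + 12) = (q^2 - 7*q + 6)/(q^2 + 8*q + 12)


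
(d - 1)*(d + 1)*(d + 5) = d^3 + 5*d^2 - d - 5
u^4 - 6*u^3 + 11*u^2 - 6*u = u*(u - 3)*(u - 2)*(u - 1)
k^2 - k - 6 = (k - 3)*(k + 2)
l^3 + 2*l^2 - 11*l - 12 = (l - 3)*(l + 1)*(l + 4)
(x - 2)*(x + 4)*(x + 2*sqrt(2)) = x^3 + 2*x^2 + 2*sqrt(2)*x^2 - 8*x + 4*sqrt(2)*x - 16*sqrt(2)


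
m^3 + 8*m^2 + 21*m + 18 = (m + 2)*(m + 3)^2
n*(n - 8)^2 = n^3 - 16*n^2 + 64*n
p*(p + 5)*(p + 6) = p^3 + 11*p^2 + 30*p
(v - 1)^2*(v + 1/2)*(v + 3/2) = v^4 - 9*v^2/4 + v/2 + 3/4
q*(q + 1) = q^2 + q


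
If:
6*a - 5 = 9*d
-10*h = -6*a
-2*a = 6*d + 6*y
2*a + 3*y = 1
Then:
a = 2/3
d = -1/9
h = 2/5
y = -1/9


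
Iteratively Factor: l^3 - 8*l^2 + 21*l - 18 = (l - 3)*(l^2 - 5*l + 6) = (l - 3)^2*(l - 2)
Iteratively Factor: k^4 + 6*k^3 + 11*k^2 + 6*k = (k + 3)*(k^3 + 3*k^2 + 2*k) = k*(k + 3)*(k^2 + 3*k + 2) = k*(k + 1)*(k + 3)*(k + 2)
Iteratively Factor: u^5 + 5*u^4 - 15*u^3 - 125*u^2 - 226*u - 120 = (u + 3)*(u^4 + 2*u^3 - 21*u^2 - 62*u - 40) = (u - 5)*(u + 3)*(u^3 + 7*u^2 + 14*u + 8) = (u - 5)*(u + 1)*(u + 3)*(u^2 + 6*u + 8) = (u - 5)*(u + 1)*(u + 3)*(u + 4)*(u + 2)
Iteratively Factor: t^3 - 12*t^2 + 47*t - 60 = (t - 4)*(t^2 - 8*t + 15) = (t - 5)*(t - 4)*(t - 3)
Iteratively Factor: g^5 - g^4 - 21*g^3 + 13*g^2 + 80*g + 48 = (g - 3)*(g^4 + 2*g^3 - 15*g^2 - 32*g - 16) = (g - 3)*(g + 4)*(g^3 - 2*g^2 - 7*g - 4) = (g - 3)*(g + 1)*(g + 4)*(g^2 - 3*g - 4) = (g - 3)*(g + 1)^2*(g + 4)*(g - 4)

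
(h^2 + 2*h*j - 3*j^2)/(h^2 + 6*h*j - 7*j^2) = (h + 3*j)/(h + 7*j)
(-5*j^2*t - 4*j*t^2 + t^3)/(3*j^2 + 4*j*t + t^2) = t*(-5*j + t)/(3*j + t)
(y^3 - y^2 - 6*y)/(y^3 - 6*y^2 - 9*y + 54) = y*(y + 2)/(y^2 - 3*y - 18)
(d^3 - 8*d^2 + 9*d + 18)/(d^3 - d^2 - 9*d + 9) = (d^2 - 5*d - 6)/(d^2 + 2*d - 3)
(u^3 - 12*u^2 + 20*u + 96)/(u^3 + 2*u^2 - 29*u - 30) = (u^3 - 12*u^2 + 20*u + 96)/(u^3 + 2*u^2 - 29*u - 30)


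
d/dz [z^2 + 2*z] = 2*z + 2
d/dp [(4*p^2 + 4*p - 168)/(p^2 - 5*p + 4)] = 8*(-3*p^2 + 46*p - 103)/(p^4 - 10*p^3 + 33*p^2 - 40*p + 16)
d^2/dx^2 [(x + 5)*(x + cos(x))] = -(x + 5)*cos(x) - 2*sin(x) + 2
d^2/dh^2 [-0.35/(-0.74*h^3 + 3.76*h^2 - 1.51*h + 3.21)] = ((2.632 - 1.554*h)*(0.74*h^3 - 3.76*h^2 + 1.51*h - 3.21) + 0.35*(2.22*h^2 - 7.52*h + 1.51)*(4.44*h^2 - 15.04*h + 3.02))/(0.74*h^3 - 3.76*h^2 + 1.51*h - 3.21)^3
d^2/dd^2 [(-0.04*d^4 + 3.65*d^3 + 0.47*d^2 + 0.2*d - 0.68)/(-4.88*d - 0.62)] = (5.715456*d^4 - 171.908736*d^3 - 66.076128*d^2 - 8.41836*d + 33.236488)/(116.214272*d^3 + 44.294784*d^2 + 5.627616*d + 0.238328)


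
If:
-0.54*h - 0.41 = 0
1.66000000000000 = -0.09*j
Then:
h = -0.76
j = -18.44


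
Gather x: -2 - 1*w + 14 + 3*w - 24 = 2*w - 12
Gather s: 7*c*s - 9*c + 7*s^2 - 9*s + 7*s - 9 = -9*c + 7*s^2 + s*(7*c - 2) - 9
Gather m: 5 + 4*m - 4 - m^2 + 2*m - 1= -m^2 + 6*m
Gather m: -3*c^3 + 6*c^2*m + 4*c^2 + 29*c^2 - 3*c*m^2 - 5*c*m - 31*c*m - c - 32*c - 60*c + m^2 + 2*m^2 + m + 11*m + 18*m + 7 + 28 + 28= -3*c^3 + 33*c^2 - 93*c + m^2*(3 - 3*c) + m*(6*c^2 - 36*c + 30) + 63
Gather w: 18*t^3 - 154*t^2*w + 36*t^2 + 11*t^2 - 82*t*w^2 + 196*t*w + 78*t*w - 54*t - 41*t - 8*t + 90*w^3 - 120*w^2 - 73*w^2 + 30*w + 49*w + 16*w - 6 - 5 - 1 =18*t^3 + 47*t^2 - 103*t + 90*w^3 + w^2*(-82*t - 193) + w*(-154*t^2 + 274*t + 95) - 12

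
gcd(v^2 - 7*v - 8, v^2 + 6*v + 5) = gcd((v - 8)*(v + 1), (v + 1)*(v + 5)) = v + 1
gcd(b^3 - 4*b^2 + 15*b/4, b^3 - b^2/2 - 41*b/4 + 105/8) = b^2 - 4*b + 15/4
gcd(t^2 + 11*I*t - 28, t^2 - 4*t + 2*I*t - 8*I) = 1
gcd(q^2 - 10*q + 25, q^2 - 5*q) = q - 5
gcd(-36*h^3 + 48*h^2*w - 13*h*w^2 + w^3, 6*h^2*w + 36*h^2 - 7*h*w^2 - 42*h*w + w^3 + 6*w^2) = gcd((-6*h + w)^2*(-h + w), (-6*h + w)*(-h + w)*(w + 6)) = 6*h^2 - 7*h*w + w^2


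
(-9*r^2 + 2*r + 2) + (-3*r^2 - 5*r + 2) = -12*r^2 - 3*r + 4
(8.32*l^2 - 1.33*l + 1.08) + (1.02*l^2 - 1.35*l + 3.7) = 9.34*l^2 - 2.68*l + 4.78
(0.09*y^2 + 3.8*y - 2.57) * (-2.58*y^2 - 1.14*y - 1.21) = -0.2322*y^4 - 9.9066*y^3 + 2.1897*y^2 - 1.6682*y + 3.1097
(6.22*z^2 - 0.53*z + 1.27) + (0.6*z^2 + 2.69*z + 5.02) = 6.82*z^2 + 2.16*z + 6.29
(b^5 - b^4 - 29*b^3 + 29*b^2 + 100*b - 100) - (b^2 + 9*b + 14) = b^5 - b^4 - 29*b^3 + 28*b^2 + 91*b - 114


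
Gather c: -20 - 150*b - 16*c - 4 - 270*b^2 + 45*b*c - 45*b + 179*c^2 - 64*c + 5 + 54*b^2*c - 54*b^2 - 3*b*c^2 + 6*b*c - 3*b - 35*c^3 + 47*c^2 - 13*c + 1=-324*b^2 - 198*b - 35*c^3 + c^2*(226 - 3*b) + c*(54*b^2 + 51*b - 93) - 18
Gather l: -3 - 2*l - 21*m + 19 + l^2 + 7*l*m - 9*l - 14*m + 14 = l^2 + l*(7*m - 11) - 35*m + 30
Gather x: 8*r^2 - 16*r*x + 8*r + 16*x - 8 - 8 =8*r^2 + 8*r + x*(16 - 16*r) - 16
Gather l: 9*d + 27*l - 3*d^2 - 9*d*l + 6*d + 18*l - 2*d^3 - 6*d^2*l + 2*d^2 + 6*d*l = -2*d^3 - d^2 + 15*d + l*(-6*d^2 - 3*d + 45)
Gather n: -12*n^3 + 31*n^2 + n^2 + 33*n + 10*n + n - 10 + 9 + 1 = -12*n^3 + 32*n^2 + 44*n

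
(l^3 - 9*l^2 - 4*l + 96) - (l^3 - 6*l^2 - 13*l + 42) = -3*l^2 + 9*l + 54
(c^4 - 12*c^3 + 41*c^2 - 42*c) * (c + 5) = c^5 - 7*c^4 - 19*c^3 + 163*c^2 - 210*c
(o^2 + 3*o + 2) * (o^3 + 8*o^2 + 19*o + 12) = o^5 + 11*o^4 + 45*o^3 + 85*o^2 + 74*o + 24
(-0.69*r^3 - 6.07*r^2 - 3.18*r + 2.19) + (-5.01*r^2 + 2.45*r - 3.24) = -0.69*r^3 - 11.08*r^2 - 0.73*r - 1.05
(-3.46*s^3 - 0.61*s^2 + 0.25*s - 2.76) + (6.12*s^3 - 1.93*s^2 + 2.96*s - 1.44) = 2.66*s^3 - 2.54*s^2 + 3.21*s - 4.2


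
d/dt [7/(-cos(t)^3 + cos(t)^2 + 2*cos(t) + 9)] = 7*(-3*cos(t)^2 + 2*cos(t) + 2)*sin(t)/(-cos(t)^3 + cos(t)^2 + 2*cos(t) + 9)^2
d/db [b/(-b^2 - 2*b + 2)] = (b^2 + 2)/(b^4 + 4*b^3 - 8*b + 4)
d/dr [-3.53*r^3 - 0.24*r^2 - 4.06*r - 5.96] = -10.59*r^2 - 0.48*r - 4.06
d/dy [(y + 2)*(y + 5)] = 2*y + 7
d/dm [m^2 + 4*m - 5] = 2*m + 4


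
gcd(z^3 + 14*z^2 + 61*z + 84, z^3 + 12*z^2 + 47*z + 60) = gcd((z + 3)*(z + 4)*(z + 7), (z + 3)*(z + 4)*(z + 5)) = z^2 + 7*z + 12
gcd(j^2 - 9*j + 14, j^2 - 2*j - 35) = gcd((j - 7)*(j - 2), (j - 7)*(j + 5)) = j - 7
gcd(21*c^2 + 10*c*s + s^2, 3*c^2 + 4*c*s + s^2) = 3*c + s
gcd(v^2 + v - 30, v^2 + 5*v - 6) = v + 6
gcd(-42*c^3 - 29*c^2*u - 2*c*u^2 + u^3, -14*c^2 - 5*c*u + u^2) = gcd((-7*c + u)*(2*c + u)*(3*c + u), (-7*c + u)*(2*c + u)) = -14*c^2 - 5*c*u + u^2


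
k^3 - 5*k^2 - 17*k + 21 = (k - 7)*(k - 1)*(k + 3)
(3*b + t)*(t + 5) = 3*b*t + 15*b + t^2 + 5*t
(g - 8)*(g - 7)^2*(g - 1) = g^4 - 23*g^3 + 183*g^2 - 553*g + 392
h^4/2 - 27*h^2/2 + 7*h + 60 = (h/2 + 1)*(h - 4)*(h - 3)*(h + 5)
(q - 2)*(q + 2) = q^2 - 4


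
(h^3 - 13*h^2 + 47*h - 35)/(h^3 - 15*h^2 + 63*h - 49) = (h - 5)/(h - 7)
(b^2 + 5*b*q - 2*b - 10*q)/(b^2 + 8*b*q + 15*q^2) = (b - 2)/(b + 3*q)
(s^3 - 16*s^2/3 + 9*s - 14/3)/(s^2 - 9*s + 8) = (3*s^2 - 13*s + 14)/(3*(s - 8))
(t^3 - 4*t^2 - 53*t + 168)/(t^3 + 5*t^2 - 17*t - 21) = (t - 8)/(t + 1)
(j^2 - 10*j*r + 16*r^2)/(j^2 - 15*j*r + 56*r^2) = (-j + 2*r)/(-j + 7*r)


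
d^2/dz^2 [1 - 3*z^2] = -6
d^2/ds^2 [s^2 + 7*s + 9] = 2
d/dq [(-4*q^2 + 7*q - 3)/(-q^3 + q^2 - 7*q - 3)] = 2*(-2*q^4 + 7*q^3 + 6*q^2 + 15*q - 21)/(q^6 - 2*q^5 + 15*q^4 - 8*q^3 + 43*q^2 + 42*q + 9)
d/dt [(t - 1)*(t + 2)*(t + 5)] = 3*t^2 + 12*t + 3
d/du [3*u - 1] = 3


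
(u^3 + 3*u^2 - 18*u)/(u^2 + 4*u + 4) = u*(u^2 + 3*u - 18)/(u^2 + 4*u + 4)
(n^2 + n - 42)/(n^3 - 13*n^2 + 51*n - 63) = (n^2 + n - 42)/(n^3 - 13*n^2 + 51*n - 63)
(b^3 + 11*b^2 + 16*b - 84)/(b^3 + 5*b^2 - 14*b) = (b + 6)/b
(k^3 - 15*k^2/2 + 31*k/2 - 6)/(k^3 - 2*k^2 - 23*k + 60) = (k - 1/2)/(k + 5)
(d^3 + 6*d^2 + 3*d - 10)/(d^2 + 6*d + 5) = (d^2 + d - 2)/(d + 1)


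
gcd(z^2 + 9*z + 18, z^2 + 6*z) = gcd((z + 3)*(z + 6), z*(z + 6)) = z + 6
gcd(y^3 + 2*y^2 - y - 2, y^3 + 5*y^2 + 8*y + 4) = y^2 + 3*y + 2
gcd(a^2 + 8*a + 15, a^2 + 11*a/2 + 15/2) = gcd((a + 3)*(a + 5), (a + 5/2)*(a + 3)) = a + 3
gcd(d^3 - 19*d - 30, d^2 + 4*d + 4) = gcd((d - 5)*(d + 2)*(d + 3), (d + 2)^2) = d + 2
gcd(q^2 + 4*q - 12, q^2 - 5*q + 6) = q - 2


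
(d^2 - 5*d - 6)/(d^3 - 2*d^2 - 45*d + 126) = (d + 1)/(d^2 + 4*d - 21)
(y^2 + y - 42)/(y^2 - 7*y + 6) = (y + 7)/(y - 1)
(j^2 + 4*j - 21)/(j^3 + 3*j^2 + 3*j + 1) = (j^2 + 4*j - 21)/(j^3 + 3*j^2 + 3*j + 1)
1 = 1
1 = 1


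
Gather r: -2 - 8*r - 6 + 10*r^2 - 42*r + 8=10*r^2 - 50*r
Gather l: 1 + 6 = 7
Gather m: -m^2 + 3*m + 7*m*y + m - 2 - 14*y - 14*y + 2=-m^2 + m*(7*y + 4) - 28*y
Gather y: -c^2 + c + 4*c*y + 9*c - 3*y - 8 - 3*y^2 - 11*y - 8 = -c^2 + 10*c - 3*y^2 + y*(4*c - 14) - 16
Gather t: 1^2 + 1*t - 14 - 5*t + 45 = 32 - 4*t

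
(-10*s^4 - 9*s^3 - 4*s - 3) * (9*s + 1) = -90*s^5 - 91*s^4 - 9*s^3 - 36*s^2 - 31*s - 3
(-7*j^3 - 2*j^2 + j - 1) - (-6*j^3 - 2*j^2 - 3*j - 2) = -j^3 + 4*j + 1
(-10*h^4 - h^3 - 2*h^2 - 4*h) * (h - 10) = -10*h^5 + 99*h^4 + 8*h^3 + 16*h^2 + 40*h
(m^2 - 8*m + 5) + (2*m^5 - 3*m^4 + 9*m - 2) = 2*m^5 - 3*m^4 + m^2 + m + 3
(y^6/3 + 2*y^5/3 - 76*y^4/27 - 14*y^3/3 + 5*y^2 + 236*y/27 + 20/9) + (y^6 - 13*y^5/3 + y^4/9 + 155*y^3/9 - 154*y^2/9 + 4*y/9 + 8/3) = 4*y^6/3 - 11*y^5/3 - 73*y^4/27 + 113*y^3/9 - 109*y^2/9 + 248*y/27 + 44/9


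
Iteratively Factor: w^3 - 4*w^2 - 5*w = (w + 1)*(w^2 - 5*w) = (w - 5)*(w + 1)*(w)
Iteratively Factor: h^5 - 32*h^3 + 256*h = (h)*(h^4 - 32*h^2 + 256) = h*(h + 4)*(h^3 - 4*h^2 - 16*h + 64) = h*(h - 4)*(h + 4)*(h^2 - 16) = h*(h - 4)^2*(h + 4)*(h + 4)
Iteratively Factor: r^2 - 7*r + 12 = (r - 3)*(r - 4)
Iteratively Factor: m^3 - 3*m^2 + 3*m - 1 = (m - 1)*(m^2 - 2*m + 1) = (m - 1)^2*(m - 1)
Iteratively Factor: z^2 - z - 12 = (z + 3)*(z - 4)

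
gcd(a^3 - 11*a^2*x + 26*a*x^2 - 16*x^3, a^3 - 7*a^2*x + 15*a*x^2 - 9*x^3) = -a + x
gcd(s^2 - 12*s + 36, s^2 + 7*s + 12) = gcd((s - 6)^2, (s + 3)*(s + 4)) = 1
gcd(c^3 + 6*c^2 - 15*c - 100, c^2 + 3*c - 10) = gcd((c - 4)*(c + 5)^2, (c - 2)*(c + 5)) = c + 5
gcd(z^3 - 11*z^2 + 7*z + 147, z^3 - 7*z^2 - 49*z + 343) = z^2 - 14*z + 49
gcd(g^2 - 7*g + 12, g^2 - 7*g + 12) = g^2 - 7*g + 12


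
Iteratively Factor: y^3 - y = (y - 1)*(y^2 + y) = (y - 1)*(y + 1)*(y)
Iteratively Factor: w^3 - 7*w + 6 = (w - 2)*(w^2 + 2*w - 3) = (w - 2)*(w - 1)*(w + 3)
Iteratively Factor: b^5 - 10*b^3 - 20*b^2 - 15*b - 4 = (b + 1)*(b^4 - b^3 - 9*b^2 - 11*b - 4) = (b + 1)^2*(b^3 - 2*b^2 - 7*b - 4) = (b + 1)^3*(b^2 - 3*b - 4) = (b + 1)^4*(b - 4)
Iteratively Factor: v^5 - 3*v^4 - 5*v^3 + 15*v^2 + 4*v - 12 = (v - 2)*(v^4 - v^3 - 7*v^2 + v + 6) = (v - 2)*(v + 2)*(v^3 - 3*v^2 - v + 3) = (v - 2)*(v - 1)*(v + 2)*(v^2 - 2*v - 3) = (v - 2)*(v - 1)*(v + 1)*(v + 2)*(v - 3)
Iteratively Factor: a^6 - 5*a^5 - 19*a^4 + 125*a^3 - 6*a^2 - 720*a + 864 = (a - 2)*(a^5 - 3*a^4 - 25*a^3 + 75*a^2 + 144*a - 432) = (a - 3)*(a - 2)*(a^4 - 25*a^2 + 144) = (a - 3)*(a - 2)*(a + 4)*(a^3 - 4*a^2 - 9*a + 36) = (a - 3)^2*(a - 2)*(a + 4)*(a^2 - a - 12) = (a - 4)*(a - 3)^2*(a - 2)*(a + 4)*(a + 3)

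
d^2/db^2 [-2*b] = 0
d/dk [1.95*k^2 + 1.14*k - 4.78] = 3.9*k + 1.14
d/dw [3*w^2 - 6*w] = 6*w - 6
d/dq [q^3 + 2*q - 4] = 3*q^2 + 2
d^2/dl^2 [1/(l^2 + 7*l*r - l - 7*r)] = 2*(-l^2 - 7*l*r + l + 7*r + (2*l + 7*r - 1)^2)/(l^2 + 7*l*r - l - 7*r)^3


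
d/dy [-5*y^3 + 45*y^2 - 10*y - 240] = -15*y^2 + 90*y - 10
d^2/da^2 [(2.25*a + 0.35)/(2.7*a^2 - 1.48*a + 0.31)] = ((4.77 - 36.45*a)*(2.7*a^2 - 1.48*a + 0.31) + (2.25*a + 0.35)*(5.4*a - 1.48)*(10.8*a - 2.96))/(2.7*a^2 - 1.48*a + 0.31)^3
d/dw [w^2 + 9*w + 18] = 2*w + 9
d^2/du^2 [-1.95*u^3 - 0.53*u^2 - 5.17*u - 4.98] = -11.7*u - 1.06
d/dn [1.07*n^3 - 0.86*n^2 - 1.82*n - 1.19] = 3.21*n^2 - 1.72*n - 1.82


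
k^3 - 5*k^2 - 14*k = k*(k - 7)*(k + 2)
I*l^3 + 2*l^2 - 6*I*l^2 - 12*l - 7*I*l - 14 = (l - 7)*(l - 2*I)*(I*l + I)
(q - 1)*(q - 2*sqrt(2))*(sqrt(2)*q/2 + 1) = sqrt(2)*q^3/2 - q^2 - sqrt(2)*q^2/2 - 2*sqrt(2)*q + q + 2*sqrt(2)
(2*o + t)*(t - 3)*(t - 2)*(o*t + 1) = 2*o^2*t^3 - 10*o^2*t^2 + 12*o^2*t + o*t^4 - 5*o*t^3 + 8*o*t^2 - 10*o*t + 12*o + t^3 - 5*t^2 + 6*t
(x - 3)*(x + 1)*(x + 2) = x^3 - 7*x - 6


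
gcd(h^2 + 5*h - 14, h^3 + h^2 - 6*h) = h - 2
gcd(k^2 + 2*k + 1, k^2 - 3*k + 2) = 1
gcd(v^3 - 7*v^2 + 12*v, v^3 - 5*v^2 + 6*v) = v^2 - 3*v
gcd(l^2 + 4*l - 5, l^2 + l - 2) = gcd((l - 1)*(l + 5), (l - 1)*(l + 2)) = l - 1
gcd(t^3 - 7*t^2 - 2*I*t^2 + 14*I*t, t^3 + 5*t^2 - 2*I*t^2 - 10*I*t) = t^2 - 2*I*t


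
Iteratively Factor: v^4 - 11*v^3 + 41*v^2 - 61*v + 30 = (v - 1)*(v^3 - 10*v^2 + 31*v - 30) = (v - 3)*(v - 1)*(v^2 - 7*v + 10) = (v - 3)*(v - 2)*(v - 1)*(v - 5)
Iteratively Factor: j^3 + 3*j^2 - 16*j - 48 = (j + 3)*(j^2 - 16) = (j - 4)*(j + 3)*(j + 4)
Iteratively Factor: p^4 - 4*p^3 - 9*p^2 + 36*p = (p - 3)*(p^3 - p^2 - 12*p) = (p - 4)*(p - 3)*(p^2 + 3*p) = p*(p - 4)*(p - 3)*(p + 3)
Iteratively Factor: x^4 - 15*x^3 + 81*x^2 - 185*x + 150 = (x - 2)*(x^3 - 13*x^2 + 55*x - 75) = (x - 5)*(x - 2)*(x^2 - 8*x + 15) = (x - 5)*(x - 3)*(x - 2)*(x - 5)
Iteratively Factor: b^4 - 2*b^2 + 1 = (b - 1)*(b^3 + b^2 - b - 1) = (b - 1)*(b + 1)*(b^2 - 1) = (b - 1)*(b + 1)^2*(b - 1)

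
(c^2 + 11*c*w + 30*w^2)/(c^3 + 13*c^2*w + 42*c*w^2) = (c + 5*w)/(c*(c + 7*w))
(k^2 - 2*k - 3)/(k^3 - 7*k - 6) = 1/(k + 2)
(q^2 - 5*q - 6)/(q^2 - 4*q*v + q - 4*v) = (q - 6)/(q - 4*v)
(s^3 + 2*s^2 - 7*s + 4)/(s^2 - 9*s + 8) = (s^2 + 3*s - 4)/(s - 8)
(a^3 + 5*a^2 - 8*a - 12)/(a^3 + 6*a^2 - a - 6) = (a - 2)/(a - 1)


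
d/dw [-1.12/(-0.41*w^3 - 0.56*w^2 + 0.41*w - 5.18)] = (-1.3776*w^2 - 1.2544*w + 0.4592)/(0.41*w^3 + 0.56*w^2 - 0.41*w + 5.18)^2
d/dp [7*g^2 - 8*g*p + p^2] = -8*g + 2*p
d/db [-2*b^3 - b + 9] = -6*b^2 - 1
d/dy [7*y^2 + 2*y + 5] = 14*y + 2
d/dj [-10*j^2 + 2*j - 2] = 2 - 20*j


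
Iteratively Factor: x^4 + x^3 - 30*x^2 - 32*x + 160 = (x - 2)*(x^3 + 3*x^2 - 24*x - 80) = (x - 2)*(x + 4)*(x^2 - x - 20) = (x - 2)*(x + 4)^2*(x - 5)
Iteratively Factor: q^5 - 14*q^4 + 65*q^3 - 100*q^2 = (q - 5)*(q^4 - 9*q^3 + 20*q^2) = (q - 5)^2*(q^3 - 4*q^2) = q*(q - 5)^2*(q^2 - 4*q) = q^2*(q - 5)^2*(q - 4)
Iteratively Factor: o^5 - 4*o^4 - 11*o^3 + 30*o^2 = (o)*(o^4 - 4*o^3 - 11*o^2 + 30*o) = o*(o + 3)*(o^3 - 7*o^2 + 10*o) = o*(o - 2)*(o + 3)*(o^2 - 5*o) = o^2*(o - 2)*(o + 3)*(o - 5)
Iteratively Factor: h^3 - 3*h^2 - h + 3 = (h + 1)*(h^2 - 4*h + 3) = (h - 3)*(h + 1)*(h - 1)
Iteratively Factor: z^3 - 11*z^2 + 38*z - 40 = (z - 4)*(z^2 - 7*z + 10) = (z - 5)*(z - 4)*(z - 2)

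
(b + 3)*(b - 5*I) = b^2 + 3*b - 5*I*b - 15*I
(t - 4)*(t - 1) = t^2 - 5*t + 4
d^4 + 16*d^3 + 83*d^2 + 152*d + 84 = (d + 1)*(d + 2)*(d + 6)*(d + 7)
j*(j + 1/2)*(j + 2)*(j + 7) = j^4 + 19*j^3/2 + 37*j^2/2 + 7*j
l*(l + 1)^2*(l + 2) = l^4 + 4*l^3 + 5*l^2 + 2*l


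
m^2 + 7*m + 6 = (m + 1)*(m + 6)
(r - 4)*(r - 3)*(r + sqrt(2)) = r^3 - 7*r^2 + sqrt(2)*r^2 - 7*sqrt(2)*r + 12*r + 12*sqrt(2)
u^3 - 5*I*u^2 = u^2*(u - 5*I)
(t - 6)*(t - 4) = t^2 - 10*t + 24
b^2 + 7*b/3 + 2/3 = (b + 1/3)*(b + 2)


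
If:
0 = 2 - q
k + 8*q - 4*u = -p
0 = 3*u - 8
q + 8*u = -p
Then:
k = 18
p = -70/3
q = 2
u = 8/3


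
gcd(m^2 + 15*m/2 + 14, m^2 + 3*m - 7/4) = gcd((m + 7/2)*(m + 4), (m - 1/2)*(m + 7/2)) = m + 7/2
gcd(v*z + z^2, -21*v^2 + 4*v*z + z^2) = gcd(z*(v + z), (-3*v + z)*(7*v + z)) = 1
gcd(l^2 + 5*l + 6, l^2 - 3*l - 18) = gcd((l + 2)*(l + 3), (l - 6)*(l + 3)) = l + 3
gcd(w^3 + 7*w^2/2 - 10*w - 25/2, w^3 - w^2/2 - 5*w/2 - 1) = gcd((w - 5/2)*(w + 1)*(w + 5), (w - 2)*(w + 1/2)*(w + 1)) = w + 1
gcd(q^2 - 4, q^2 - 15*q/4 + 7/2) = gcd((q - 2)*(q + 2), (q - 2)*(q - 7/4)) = q - 2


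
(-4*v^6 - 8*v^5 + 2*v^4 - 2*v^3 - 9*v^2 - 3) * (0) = 0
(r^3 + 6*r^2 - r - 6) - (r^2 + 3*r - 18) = r^3 + 5*r^2 - 4*r + 12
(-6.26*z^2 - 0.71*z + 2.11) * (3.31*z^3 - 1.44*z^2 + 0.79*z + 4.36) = -20.7206*z^5 + 6.6643*z^4 + 3.0611*z^3 - 30.8929*z^2 - 1.4287*z + 9.1996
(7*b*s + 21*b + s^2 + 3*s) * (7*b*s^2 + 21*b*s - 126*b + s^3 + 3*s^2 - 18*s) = 49*b^2*s^3 + 294*b^2*s^2 - 441*b^2*s - 2646*b^2 + 14*b*s^4 + 84*b*s^3 - 126*b*s^2 - 756*b*s + s^5 + 6*s^4 - 9*s^3 - 54*s^2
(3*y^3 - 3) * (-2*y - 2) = -6*y^4 - 6*y^3 + 6*y + 6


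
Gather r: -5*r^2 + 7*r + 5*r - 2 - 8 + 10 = -5*r^2 + 12*r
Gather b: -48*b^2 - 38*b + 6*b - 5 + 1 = -48*b^2 - 32*b - 4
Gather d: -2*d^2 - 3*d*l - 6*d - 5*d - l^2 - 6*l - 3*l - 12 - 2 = -2*d^2 + d*(-3*l - 11) - l^2 - 9*l - 14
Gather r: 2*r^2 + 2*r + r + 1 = 2*r^2 + 3*r + 1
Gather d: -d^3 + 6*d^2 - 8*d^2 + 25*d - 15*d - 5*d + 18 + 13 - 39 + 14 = -d^3 - 2*d^2 + 5*d + 6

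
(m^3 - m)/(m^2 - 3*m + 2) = m*(m + 1)/(m - 2)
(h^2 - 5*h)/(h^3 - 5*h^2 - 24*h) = (5 - h)/(-h^2 + 5*h + 24)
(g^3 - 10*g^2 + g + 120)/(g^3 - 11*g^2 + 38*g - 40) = (g^2 - 5*g - 24)/(g^2 - 6*g + 8)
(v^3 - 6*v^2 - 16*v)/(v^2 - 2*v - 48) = v*(v + 2)/(v + 6)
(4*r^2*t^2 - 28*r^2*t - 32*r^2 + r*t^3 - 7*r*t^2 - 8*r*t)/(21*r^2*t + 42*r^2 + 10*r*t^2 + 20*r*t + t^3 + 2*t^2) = r*(4*r*t^2 - 28*r*t - 32*r + t^3 - 7*t^2 - 8*t)/(21*r^2*t + 42*r^2 + 10*r*t^2 + 20*r*t + t^3 + 2*t^2)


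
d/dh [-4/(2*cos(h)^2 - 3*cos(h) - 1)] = 4*(3 - 4*cos(h))*sin(h)/(3*cos(h) - cos(2*h))^2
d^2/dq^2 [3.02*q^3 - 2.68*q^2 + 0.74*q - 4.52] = 18.12*q - 5.36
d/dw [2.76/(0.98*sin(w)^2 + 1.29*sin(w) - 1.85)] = -(5.4096*sin(w) + 3.5604)*cos(w)/(0.98*sin(w)^2 + 1.29*sin(w) - 1.85)^2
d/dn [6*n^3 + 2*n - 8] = 18*n^2 + 2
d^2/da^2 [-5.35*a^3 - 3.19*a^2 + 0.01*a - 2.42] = -32.1*a - 6.38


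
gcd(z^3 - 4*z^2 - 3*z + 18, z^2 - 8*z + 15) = z - 3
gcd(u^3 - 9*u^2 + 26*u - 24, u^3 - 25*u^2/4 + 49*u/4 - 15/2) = u^2 - 5*u + 6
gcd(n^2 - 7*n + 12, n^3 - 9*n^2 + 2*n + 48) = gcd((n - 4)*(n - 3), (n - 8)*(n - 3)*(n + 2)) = n - 3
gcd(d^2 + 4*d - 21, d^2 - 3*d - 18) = 1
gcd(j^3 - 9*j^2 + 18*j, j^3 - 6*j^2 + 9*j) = j^2 - 3*j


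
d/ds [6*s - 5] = 6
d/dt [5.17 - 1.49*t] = -1.49000000000000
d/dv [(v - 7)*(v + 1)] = 2*v - 6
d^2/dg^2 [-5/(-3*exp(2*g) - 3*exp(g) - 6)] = 5*(2*(2*exp(g) + 1)^2*exp(g) - (4*exp(g) + 1)*(exp(2*g) + exp(g) + 2))*exp(g)/(3*(exp(2*g) + exp(g) + 2)^3)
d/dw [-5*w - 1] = -5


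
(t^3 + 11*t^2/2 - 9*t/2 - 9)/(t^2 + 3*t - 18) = (2*t^2 - t - 3)/(2*(t - 3))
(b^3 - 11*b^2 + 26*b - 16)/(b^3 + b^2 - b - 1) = (b^2 - 10*b + 16)/(b^2 + 2*b + 1)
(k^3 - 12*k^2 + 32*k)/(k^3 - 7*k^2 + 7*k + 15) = k*(k^2 - 12*k + 32)/(k^3 - 7*k^2 + 7*k + 15)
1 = 1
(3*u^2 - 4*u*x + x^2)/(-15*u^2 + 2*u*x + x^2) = (-u + x)/(5*u + x)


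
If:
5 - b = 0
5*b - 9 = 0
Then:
No Solution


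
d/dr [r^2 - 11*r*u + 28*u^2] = 2*r - 11*u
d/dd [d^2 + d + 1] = 2*d + 1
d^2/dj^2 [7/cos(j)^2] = 14*(2 - cos(2*j))/cos(j)^4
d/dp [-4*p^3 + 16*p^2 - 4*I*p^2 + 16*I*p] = -12*p^2 + 8*p*(4 - I) + 16*I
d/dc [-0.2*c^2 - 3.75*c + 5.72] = -0.4*c - 3.75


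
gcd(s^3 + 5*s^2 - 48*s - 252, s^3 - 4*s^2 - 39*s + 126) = s^2 - s - 42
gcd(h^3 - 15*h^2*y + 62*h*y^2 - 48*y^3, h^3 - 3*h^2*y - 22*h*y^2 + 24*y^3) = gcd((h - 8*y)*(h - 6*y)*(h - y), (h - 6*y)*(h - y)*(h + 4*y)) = h^2 - 7*h*y + 6*y^2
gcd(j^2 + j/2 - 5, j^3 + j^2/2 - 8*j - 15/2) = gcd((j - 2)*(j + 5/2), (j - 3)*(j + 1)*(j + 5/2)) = j + 5/2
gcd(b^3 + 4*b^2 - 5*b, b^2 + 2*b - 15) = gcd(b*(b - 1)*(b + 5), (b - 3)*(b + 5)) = b + 5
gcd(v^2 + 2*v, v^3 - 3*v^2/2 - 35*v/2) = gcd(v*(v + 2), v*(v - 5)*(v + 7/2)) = v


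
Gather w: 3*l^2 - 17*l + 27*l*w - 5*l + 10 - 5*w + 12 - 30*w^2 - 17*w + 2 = 3*l^2 - 22*l - 30*w^2 + w*(27*l - 22) + 24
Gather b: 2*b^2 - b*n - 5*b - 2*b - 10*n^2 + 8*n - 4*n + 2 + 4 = 2*b^2 + b*(-n - 7) - 10*n^2 + 4*n + 6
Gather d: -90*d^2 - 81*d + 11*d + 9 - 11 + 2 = -90*d^2 - 70*d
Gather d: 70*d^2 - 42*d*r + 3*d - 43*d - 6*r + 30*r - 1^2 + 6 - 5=70*d^2 + d*(-42*r - 40) + 24*r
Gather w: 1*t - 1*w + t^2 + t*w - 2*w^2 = t^2 + t - 2*w^2 + w*(t - 1)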